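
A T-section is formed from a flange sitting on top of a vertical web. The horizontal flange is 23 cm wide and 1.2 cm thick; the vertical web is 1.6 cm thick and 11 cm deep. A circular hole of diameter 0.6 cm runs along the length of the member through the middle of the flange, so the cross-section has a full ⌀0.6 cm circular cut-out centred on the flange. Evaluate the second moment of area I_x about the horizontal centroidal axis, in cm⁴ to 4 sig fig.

Break the section into simple shapes (no overlaps), measuring from the bottom-left corner of the bounding box.
Flange: 23 × 1.2, A = 27.6 cm², y = 11.6 cm, Ī = 3.312 cm⁴.
Web: 1.6 × 11, A = 17.6 cm², y = 5.5 cm, Ī = 177.467 cm⁴.
Hole (subtracted): ⌀0.6, A = 0.282743 cm², y = 11.6 cm, Ī = 0.00636173 cm⁴.
Centroid: ȳ = ΣA·y / ΣA = 9.20983 cm.
Transfer each piece to the horizontal centroidal axis using Ī + A·d² with d = y − 9.20983:
  flange: d = 2.39017 cm → contributes +160.989 cm⁴
  web: d = -3.70983 cm → contributes +419.692 cm⁴
  hole: d = 2.39017 cm → contributes −1.62165 cm⁴
Total I = 579.059 cm⁴.

I_x ≈ 579.1 cm⁴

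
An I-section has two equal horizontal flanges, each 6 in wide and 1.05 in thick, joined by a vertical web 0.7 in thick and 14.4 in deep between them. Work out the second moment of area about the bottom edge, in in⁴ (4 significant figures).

Break the section into simple shapes (no overlaps), measuring from the bottom-left corner of the bounding box.
Bottom flange: 6 × 1.05, A = 6.3 in², y = 0.525 in, Ī = 0.578813 in⁴.
Web: 0.7 × 14.4, A = 10.08 in², y = 8.25 in, Ī = 174.182 in⁴.
Top flange: 6 × 1.05, A = 6.3 in², y = 15.975 in, Ī = 0.578813 in⁴.
Transfer each piece to the base of the section using Ī + A·d² with d = y − 0:
  bottom flange: d = 0.525 in → contributes +2.31525 in⁴
  web: d = 8.25 in → contributes +860.252 in⁴
  top flange: d = 15.975 in → contributes +1608.34 in⁴
Total I = 2470.91 in⁴.

I_base ≈ 2471 in⁴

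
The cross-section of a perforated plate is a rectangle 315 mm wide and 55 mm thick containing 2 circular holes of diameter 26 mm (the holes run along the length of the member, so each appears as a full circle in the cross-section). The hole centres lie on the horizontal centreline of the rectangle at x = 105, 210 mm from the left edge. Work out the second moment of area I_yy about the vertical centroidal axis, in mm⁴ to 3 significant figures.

I_yy ≈ 1.40 × 10⁸ mm⁴

Treat the section as a set of non-overlapping primitives; coordinates are from the bounding-box lower-left.
Plate: 315 × 55, A = 17 325 mm², x = 157.5 mm, Ī = 143 256 094 mm⁴.
Hole 1 (subtracted): ⌀26, A = 530.93 mm², x = 105 mm, Ī = 22 432 mm⁴.
Hole 2 (subtracted): ⌀26, A = 530.93 mm², x = 210 mm, Ī = 22 432 mm⁴.
By symmetry the centroid is at mid-width, x̄ = 157.5 mm.
Transfer each piece to the vertical centroidal axis using Ī + A·d² with d = x − 157.5:
  plate: d = 0 mm → contributes +143 256 094 mm⁴
  hole 1: d = -52.5 mm → contributes −1 485 805 mm⁴
  hole 2: d = 52.5 mm → contributes −1 485 805 mm⁴
Total I = 140 284 483 mm⁴.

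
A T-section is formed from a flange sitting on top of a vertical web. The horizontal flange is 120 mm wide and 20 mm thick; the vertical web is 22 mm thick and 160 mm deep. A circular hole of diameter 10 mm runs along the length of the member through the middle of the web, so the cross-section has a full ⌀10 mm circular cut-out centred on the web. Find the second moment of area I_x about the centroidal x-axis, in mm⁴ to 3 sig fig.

Break the section into simple shapes (no overlaps), measuring from the bottom-left corner of the bounding box.
Flange: 120 × 20, A = 2 400 mm², y = 170 mm, Ī = 80 000 mm⁴.
Web: 22 × 160, A = 3 520 mm², y = 80 mm, Ī = 7 509 333 mm⁴.
Hole (subtracted): ⌀10, A = 78.54 mm², y = 80 mm, Ī = 490.87 mm⁴.
Centroid: ȳ = ΣA·y / ΣA = 116.98 mm.
Transfer each piece to the centroidal x-axis using Ī + A·d² with d = y − 116.98:
  flange: d = 53.023 mm → contributes +6 827 438 mm⁴
  web: d = -36.977 mm → contributes +12 322 239 mm⁴
  hole: d = -36.977 mm → contributes −107 879 mm⁴
Total I = 19 041 798 mm⁴.

I_x ≈ 1.90 × 10⁷ mm⁴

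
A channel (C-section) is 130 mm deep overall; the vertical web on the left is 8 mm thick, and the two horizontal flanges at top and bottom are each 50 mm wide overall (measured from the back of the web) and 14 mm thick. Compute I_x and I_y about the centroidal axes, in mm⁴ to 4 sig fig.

I_x ≈ 5.440 × 10⁶ mm⁴, I_y ≈ 5.234 × 10⁵ mm⁴

Split into non-overlapping primitives; take the origin at the lower-left of the bounding box.
Web: 8 × 130, A = 1 040 mm², y = 65 mm, Ī = 1 464 667 mm⁴.
Top flange (beyond web): 42 × 14, A = 588 mm², y = 123 mm, Ī = 9 604 mm⁴.
Bottom flange (beyond web): 42 × 14, A = 588 mm², y = 7 mm, Ī = 9 604 mm⁴.
By symmetry the centroid is at mid-height, ȳ = 65 mm.
Transfer each piece to the centroidal x-axis using Ī + A·d² with d = y − 65:
  web: d = 0 mm → contributes +1 464 667 mm⁴
  top flange (beyond web): d = 58 mm → contributes +1 987 636 mm⁴
  bottom flange (beyond web): d = -58 mm → contributes +1 987 636 mm⁴
Total I = 5 439 939 mm⁴.
For the y-axis: x̄ = 17.2671 mm.
Repeating about the centroidal y-axis gives I_y = 523 365 mm⁴.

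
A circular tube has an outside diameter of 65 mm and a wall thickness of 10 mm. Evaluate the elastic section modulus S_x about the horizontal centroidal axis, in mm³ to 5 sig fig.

S_x ≈ 2.0768 × 10⁴ mm³

Split into non-overlapping primitives; take the origin at the lower-left of the bounding box.
Outer circle: ⌀65, A = 3318.307 mm², y = 32.5 mm, Ī = 876240.5 mm⁴.
Bore (subtracted): ⌀45, A = 1590.431 mm², y = 32.5 mm, Ī = 201 289 mm⁴.
By symmetry the centroid is at mid-height, ȳ = 32.5 mm.
All pieces are centred on the horizontal centroidal axis, so I = ΣĪ (holes subtracted) = 674951.5 mm⁴.
Extreme fibre distance c = 32.5 mm; S = I/c = 20767.74 mm³.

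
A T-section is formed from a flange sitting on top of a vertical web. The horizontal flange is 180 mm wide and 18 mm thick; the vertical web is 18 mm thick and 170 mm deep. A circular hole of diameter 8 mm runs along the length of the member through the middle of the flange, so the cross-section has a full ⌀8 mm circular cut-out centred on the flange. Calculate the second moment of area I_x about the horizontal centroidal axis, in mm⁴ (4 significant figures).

I_x ≈ 2.126 × 10⁷ mm⁴

Treat the section as a set of non-overlapping primitives; coordinates are from the bounding-box lower-left.
Flange: 180 × 18, A = 3 240 mm², y = 179 mm, Ī = 87 480 mm⁴.
Web: 18 × 170, A = 3 060 mm², y = 85 mm, Ī = 7 369 500 mm⁴.
Hole (subtracted): ⌀8, A = 50.2655 mm², y = 179 mm, Ī = 201.062 mm⁴.
Centroid: ȳ = ΣA·y / ΣA = 132.976 mm.
Transfer each piece to the horizontal centroidal axis using Ī + A·d² with d = y − 132.976:
  flange: d = 46.0244 mm → contributes +6 950 582 mm⁴
  web: d = -47.9756 mm → contributes +14 412 587 mm⁴
  hole: d = 46.0244 mm → contributes −106 675 mm⁴
Total I = 21 256 493 mm⁴.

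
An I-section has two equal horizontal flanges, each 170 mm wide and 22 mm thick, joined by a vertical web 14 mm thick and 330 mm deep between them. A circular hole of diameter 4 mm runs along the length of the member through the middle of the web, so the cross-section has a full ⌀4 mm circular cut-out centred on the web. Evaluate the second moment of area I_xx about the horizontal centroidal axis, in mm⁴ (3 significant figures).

Decompose the section into non-overlapping parts with the origin at the bottom-left of its bounding rectangle.
Bottom flange: 170 × 22, A = 3 740 mm², y = 11 mm, Ī = 150 847 mm⁴.
Web: 14 × 330, A = 4 620 mm², y = 187 mm, Ī = 41 926 500 mm⁴.
Top flange: 170 × 22, A = 3 740 mm², y = 363 mm, Ī = 150 847 mm⁴.
Hole (subtracted): ⌀4, A = 12.566 mm², y = 187 mm, Ī = 12.566 mm⁴.
By symmetry the centroid is at mid-height, ȳ = 187 mm.
Transfer each piece to the horizontal centroidal axis using Ī + A·d² with d = y − 187:
  bottom flange: d = -176 mm → contributes +116 001 087 mm⁴
  web: d = 0 mm → contributes +41 926 500 mm⁴
  top flange: d = 176 mm → contributes +116 001 087 mm⁴
  hole: d = 0 mm → contributes −12.566 mm⁴
Total I = 273 928 661 mm⁴.

I_xx ≈ 2.74 × 10⁸ mm⁴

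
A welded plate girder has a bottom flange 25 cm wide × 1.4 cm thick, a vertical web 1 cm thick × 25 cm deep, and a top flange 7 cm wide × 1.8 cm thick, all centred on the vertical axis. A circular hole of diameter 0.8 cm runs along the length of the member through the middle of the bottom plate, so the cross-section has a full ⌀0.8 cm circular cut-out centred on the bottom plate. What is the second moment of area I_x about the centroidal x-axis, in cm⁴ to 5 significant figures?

Decompose the section into non-overlapping parts with the origin at the bottom-left of its bounding rectangle.
Bottom plate: 25 × 1.4, A = 35 cm², y = 0.7 cm, Ī = 5.716667 cm⁴.
Web plate: 1 × 25, A = 25 cm², y = 13.9 cm, Ī = 1302.083 cm⁴.
Top plate: 7 × 1.8, A = 12.6 cm², y = 27.3 cm, Ī = 3.402 cm⁴.
Hole (subtracted): ⌀0.8, A = 0.5026548 cm², y = 0.7 cm, Ī = 0.02010619 cm⁴.
Centroid: ȳ = ΣA·y / ΣA = 9.92586 cm.
Transfer each piece to the centroidal x-axis using Ī + A·d² with d = y − 9.92586:
  bottom plate: d = -9.22586 cm → contributes +2984.794 cm⁴
  web plate: d = 3.97414 cm → contributes +1696.928 cm⁴
  top plate: d = 17.37414 cm → contributes +3806.847 cm⁴
  hole: d = -9.22586 cm → contributes −42.80432 cm⁴
Total I = 8445.765 cm⁴.

I_x ≈ 8445.8 cm⁴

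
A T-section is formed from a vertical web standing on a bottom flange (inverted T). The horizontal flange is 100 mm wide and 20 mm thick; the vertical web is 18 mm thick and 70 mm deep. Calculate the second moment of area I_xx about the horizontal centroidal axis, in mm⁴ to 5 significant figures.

Treat the section as a set of non-overlapping primitives; coordinates are from the bounding-box lower-left.
Flange: 100 × 20, A = 2 000 mm², y = 10 mm, Ī = 66666.67 mm⁴.
Web: 18 × 70, A = 1 260 mm², y = 55 mm, Ī = 514 500 mm⁴.
Centroid: ȳ = ΣA·y / ΣA = 27.39264 mm.
Transfer each piece to the horizontal centroidal axis using Ī + A·d² with d = y − 27.39264:
  flange: d = -17.39264 mm → contributes +671674.4 mm⁴
  web: d = 27.60736 mm → contributes +1 474 830 mm⁴
Total I = 2 146 504 mm⁴.

I_xx ≈ 2.1465 × 10⁶ mm⁴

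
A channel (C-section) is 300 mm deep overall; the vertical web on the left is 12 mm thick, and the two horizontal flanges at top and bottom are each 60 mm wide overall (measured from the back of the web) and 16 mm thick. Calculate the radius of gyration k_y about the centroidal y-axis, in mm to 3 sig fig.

k_y ≈ 16.0 mm

Treat the section as a set of non-overlapping primitives; coordinates are from the bounding-box lower-left.
Web: 12 × 300, A = 3 600 mm², x = 6 mm, Ī = 43 200 mm⁴.
Top flange (beyond web): 48 × 16, A = 768 mm², x = 36 mm, Ī = 147 456 mm⁴.
Bottom flange (beyond web): 48 × 16, A = 768 mm², x = 36 mm, Ī = 147 456 mm⁴.
Centroid: x̄ = ΣA·x / ΣA = 14.972 mm.
Transfer each piece to the centroidal y-axis using Ī + A·d² with d = x − 14.972:
  web: d = -8.972 mm → contributes +332 986 mm⁴
  top flange (beyond web): d = 21.028 mm → contributes +487 049 mm⁴
  bottom flange (beyond web): d = 21.028 mm → contributes +487 049 mm⁴
Total I = 1 307 084 mm⁴.
Radius of gyration: k = √(I/A) = √(1 307 084 / 5 136) = 15.953 mm.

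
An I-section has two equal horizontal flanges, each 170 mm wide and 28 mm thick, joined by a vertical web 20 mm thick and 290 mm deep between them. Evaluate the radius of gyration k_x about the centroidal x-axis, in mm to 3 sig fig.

Break the section into simple shapes (no overlaps), measuring from the bottom-left corner of the bounding box.
Bottom flange: 170 × 28, A = 4 760 mm², y = 14 mm, Ī = 310 987 mm⁴.
Web: 20 × 290, A = 5 800 mm², y = 173 mm, Ī = 40 648 333 mm⁴.
Top flange: 170 × 28, A = 4 760 mm², y = 332 mm, Ī = 310 987 mm⁴.
By symmetry the centroid is at mid-height, ȳ = 173 mm.
Transfer each piece to the centroidal x-axis using Ī + A·d² with d = y − 173:
  bottom flange: d = -159 mm → contributes +120 648 547 mm⁴
  web: d = 0 mm → contributes +40 648 333 mm⁴
  top flange: d = 159 mm → contributes +120 648 547 mm⁴
Total I = 281 945 427 mm⁴.
Radius of gyration: k = √(I/A) = √(281 945 427 / 15 320) = 135.66 mm.

k_x ≈ 136 mm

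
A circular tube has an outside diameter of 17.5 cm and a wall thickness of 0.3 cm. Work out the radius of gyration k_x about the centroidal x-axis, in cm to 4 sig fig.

k_x ≈ 6.082 cm

Treat the section as a set of non-overlapping primitives; coordinates are from the bounding-box lower-left.
Outer circle: ⌀17.5, A = 240.528 cm², y = 8.75 cm, Ī = 4603.86 cm⁴.
Bore (subtracted): ⌀16.9, A = 224.318 cm², y = 8.75 cm, Ī = 4004.21 cm⁴.
By symmetry the centroid is at mid-height, ȳ = 8.75 cm.
All pieces are centred on the centroidal x-axis, so I = ΣĪ (holes subtracted) = 599.651 cm⁴.
Radius of gyration: k = √(I/A) = √(599.651 / 16.2106) = 6.08204 cm.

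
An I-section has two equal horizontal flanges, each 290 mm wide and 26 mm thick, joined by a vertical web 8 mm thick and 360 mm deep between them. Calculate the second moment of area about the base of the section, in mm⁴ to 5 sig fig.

Treat the section as a set of non-overlapping primitives; coordinates are from the bounding-box lower-left.
Bottom flange: 290 × 26, A = 7 540 mm², y = 13 mm, Ī = 424753.3 mm⁴.
Web: 8 × 360, A = 2 880 mm², y = 206 mm, Ī = 31 104 000 mm⁴.
Top flange: 290 × 26, A = 7 540 mm², y = 399 mm, Ī = 424753.3 mm⁴.
Transfer each piece to the bottom edge using Ī + A·d² with d = y − 0:
  bottom flange: d = 13 mm → contributes +1 699 013 mm⁴
  web: d = 206 mm → contributes +153 319 680 mm⁴
  top flange: d = 399 mm → contributes +1 200 800 293 mm⁴
Total I = 1 355 818 987 mm⁴.

I_base ≈ 1.3558 × 10⁹ mm⁴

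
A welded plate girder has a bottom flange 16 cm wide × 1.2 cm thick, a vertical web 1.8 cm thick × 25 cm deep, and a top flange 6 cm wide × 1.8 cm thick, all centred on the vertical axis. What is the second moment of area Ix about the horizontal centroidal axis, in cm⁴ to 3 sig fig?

Treat the section as a set of non-overlapping primitives; coordinates are from the bounding-box lower-left.
Bottom plate: 16 × 1.2, A = 19.2 cm², y = 0.6 cm, Ī = 2.304 cm⁴.
Web plate: 1.8 × 25, A = 45 cm², y = 13.7 cm, Ī = 2343.8 cm⁴.
Top plate: 6 × 1.8, A = 10.8 cm², y = 27.1 cm, Ī = 2.916 cm⁴.
Centroid: ȳ = ΣA·y / ΣA = 12.276 cm.
Transfer each piece to the horizontal centroidal axis using Ī + A·d² with d = y − 12.276:
  bottom plate: d = -11.676 cm → contributes +2619.8 cm⁴
  web plate: d = 1.424 cm → contributes +2 435 cm⁴
  top plate: d = 14.824 cm → contributes +2376.2 cm⁴
Total I = 7 431 cm⁴.

Ix ≈ 7430 cm⁴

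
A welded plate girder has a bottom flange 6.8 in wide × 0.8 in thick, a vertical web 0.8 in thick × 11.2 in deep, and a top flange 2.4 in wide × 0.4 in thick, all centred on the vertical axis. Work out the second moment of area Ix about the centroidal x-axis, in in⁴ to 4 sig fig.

Ix ≈ 274.4 in⁴

Break the section into simple shapes (no overlaps), measuring from the bottom-left corner of the bounding box.
Bottom plate: 6.8 × 0.8, A = 5.44 in², y = 0.4 in, Ī = 0.290133 in⁴.
Web plate: 0.8 × 11.2, A = 8.96 in², y = 6.4 in, Ī = 93.6619 in⁴.
Top plate: 2.4 × 0.4, A = 0.96 in², y = 12.2 in, Ī = 0.0128 in⁴.
Centroid: ȳ = ΣA·y / ΣA = 4.6375 in.
Transfer each piece to the centroidal x-axis using Ī + A·d² with d = y − 4.6375:
  bottom plate: d = -4.2375 in → contributes +97.973 in⁴
  web plate: d = 1.7625 in → contributes +121.495 in⁴
  top plate: d = 7.5625 in → contributes +54.9166 in⁴
Total I = 274.385 in⁴.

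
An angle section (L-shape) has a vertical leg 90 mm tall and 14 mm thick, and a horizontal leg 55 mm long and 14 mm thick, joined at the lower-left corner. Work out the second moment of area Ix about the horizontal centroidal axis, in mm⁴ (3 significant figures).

Split into non-overlapping primitives; take the origin at the lower-left of the bounding box.
Vertical leg: 14 × 90, A = 1 260 mm², y = 45 mm, Ī = 850 500 mm⁴.
Horizontal leg (remainder): 41 × 14, A = 574 mm², y = 7 mm, Ī = 9375.3 mm⁴.
Centroid: ȳ = ΣA·y / ΣA = 33.107 mm.
Transfer each piece to the horizontal centroidal axis using Ī + A·d² with d = y − 33.107:
  vertical leg: d = 11.893 mm → contributes +1 028 723 mm⁴
  horizontal leg (remainder): d = -26.107 mm → contributes +400 596 mm⁴
Total I = 1 429 318 mm⁴.

Ix ≈ 1.43 × 10⁶ mm⁴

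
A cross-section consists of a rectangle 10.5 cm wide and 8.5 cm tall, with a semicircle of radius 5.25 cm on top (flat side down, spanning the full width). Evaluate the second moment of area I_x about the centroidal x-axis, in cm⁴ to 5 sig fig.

Treat the section as a set of non-overlapping primitives; coordinates are from the bounding-box lower-left.
Rectangular body: 10.5 × 8.5, A = 89.25 cm², y = 4.25 cm, Ī = 537.3594 cm⁴.
Semicircular cap: semicircle r = 5.25, A = 43.29507 cm², y = 10.72817 cm, Ī = 83.38142 cm⁴.
Centroid: ȳ = ΣA·y / ΣA = 6.366056 cm.
Transfer each piece to the centroidal x-axis using Ī + A·d² with d = y − 6.366056:
  rectangular body: d = -2.116056 cm → contributes +936.9935 cm⁴
  semicircular cap: d = 4.362113 cm → contributes +907.2014 cm⁴
Total I = 1844.195 cm⁴.

I_x ≈ 1844.2 cm⁴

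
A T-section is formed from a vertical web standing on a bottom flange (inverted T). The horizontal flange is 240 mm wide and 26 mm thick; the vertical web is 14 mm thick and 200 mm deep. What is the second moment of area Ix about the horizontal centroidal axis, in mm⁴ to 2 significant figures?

Decompose the section into non-overlapping parts with the origin at the bottom-left of its bounding rectangle.
Flange: 240 × 26, A = 6 240 mm², y = 13 mm, Ī = 351 520 mm⁴.
Web: 14 × 200, A = 2 800 mm², y = 126 mm, Ī = 9 333 333 mm⁴.
Centroid: ȳ = ΣA·y / ΣA = 48 mm.
Transfer each piece to the horizontal centroidal axis using Ī + A·d² with d = y − 48:
  flange: d = -35 mm → contributes +7 995 520 mm⁴
  web: d = 78 mm → contributes +26 368 533 mm⁴
Total I = 34 364 053 mm⁴.

Ix ≈ 3.4 × 10⁷ mm⁴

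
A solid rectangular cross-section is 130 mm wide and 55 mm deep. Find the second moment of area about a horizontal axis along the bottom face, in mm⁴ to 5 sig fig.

I_base ≈ 7.2096 × 10⁶ mm⁴

The section: 130 × 55, A = 7 150 mm², y = 27.5 mm, Ī = 1 802 396 mm⁴.
Transfer it to the bottom edge using Ī + A·d² with d = y − 0:
  the section: d = 27.5 mm → contributes +7 209 583 mm⁴
Total I = 7 209 583 mm⁴.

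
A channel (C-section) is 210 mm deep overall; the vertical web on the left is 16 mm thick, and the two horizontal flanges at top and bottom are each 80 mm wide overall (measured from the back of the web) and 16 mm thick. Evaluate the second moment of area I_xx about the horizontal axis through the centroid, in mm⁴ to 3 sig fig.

Split into non-overlapping primitives; take the origin at the lower-left of the bounding box.
Web: 16 × 210, A = 3 360 mm², y = 105 mm, Ī = 12 348 000 mm⁴.
Top flange (beyond web): 64 × 16, A = 1 024 mm², y = 202 mm, Ī = 21 845 mm⁴.
Bottom flange (beyond web): 64 × 16, A = 1 024 mm², y = 8 mm, Ī = 21 845 mm⁴.
By symmetry the centroid is at mid-height, ȳ = 105 mm.
Transfer each piece to the horizontal axis through the centroid using Ī + A·d² with d = y − 105:
  web: d = 0 mm → contributes +12 348 000 mm⁴
  top flange (beyond web): d = 97 mm → contributes +9 656 661 mm⁴
  bottom flange (beyond web): d = -97 mm → contributes +9 656 661 mm⁴
Total I = 31 661 323 mm⁴.

I_xx ≈ 3.17 × 10⁷ mm⁴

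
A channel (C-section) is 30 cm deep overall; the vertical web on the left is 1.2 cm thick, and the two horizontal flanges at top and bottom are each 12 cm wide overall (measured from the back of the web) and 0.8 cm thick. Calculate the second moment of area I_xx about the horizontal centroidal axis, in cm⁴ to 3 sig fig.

Treat the section as a set of non-overlapping primitives; coordinates are from the bounding-box lower-left.
Web: 1.2 × 30, A = 36 cm², y = 15 cm, Ī = 2 700 cm⁴.
Top flange (beyond web): 10.8 × 0.8, A = 8.64 cm², y = 29.6 cm, Ī = 0.4608 cm⁴.
Bottom flange (beyond web): 10.8 × 0.8, A = 8.64 cm², y = 0.4 cm, Ī = 0.4608 cm⁴.
By symmetry the centroid is at mid-height, ȳ = 15 cm.
Transfer each piece to the horizontal centroidal axis using Ī + A·d² with d = y − 15:
  web: d = 0 cm → contributes +2 700 cm⁴
  top flange (beyond web): d = 14.6 cm → contributes +1842.2 cm⁴
  bottom flange (beyond web): d = -14.6 cm → contributes +1842.2 cm⁴
Total I = 6384.3 cm⁴.

I_xx ≈ 6380 cm⁴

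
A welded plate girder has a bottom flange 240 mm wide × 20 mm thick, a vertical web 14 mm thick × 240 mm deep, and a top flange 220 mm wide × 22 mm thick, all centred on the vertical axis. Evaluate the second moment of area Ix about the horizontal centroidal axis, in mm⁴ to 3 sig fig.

Split into non-overlapping primitives; take the origin at the lower-left of the bounding box.
Bottom plate: 240 × 20, A = 4 800 mm², y = 10 mm, Ī = 160 000 mm⁴.
Web plate: 14 × 240, A = 3 360 mm², y = 140 mm, Ī = 16 128 000 mm⁴.
Top plate: 220 × 22, A = 4 840 mm², y = 271 mm, Ī = 195 213 mm⁴.
Centroid: ȳ = ΣA·y / ΣA = 140.77 mm.
Transfer each piece to the horizontal centroidal axis using Ī + A·d² with d = y − 140.77:
  bottom plate: d = -130.77 mm → contributes +82 246 703 mm⁴
  web plate: d = -0.77231 mm → contributes +16 130 004 mm⁴
  top plate: d = 130.23 mm → contributes +82 277 992 mm⁴
Total I = 180 654 699 mm⁴.

Ix ≈ 1.81 × 10⁸ mm⁴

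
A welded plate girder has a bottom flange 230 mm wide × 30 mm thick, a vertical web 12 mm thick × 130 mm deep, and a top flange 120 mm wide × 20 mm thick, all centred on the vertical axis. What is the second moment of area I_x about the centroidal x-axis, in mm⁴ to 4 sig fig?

Decompose the section into non-overlapping parts with the origin at the bottom-left of its bounding rectangle.
Bottom plate: 230 × 30, A = 6 900 mm², y = 15 mm, Ī = 517 500 mm⁴.
Web plate: 12 × 130, A = 1 560 mm², y = 95 mm, Ī = 2 197 000 mm⁴.
Top plate: 120 × 20, A = 2 400 mm², y = 170 mm, Ī = 80 000 mm⁴.
Centroid: ȳ = ΣA·y / ΣA = 60.7459 mm.
Transfer each piece to the centroidal x-axis using Ī + A·d² with d = y − 60.7459:
  bottom plate: d = -45.7459 mm → contributes +14 957 015 mm⁴
  web plate: d = 34.2541 mm → contributes +4 027 420 mm⁴
  top plate: d = 109.254 mm → contributes +28 727 523 mm⁴
Total I = 47 711 959 mm⁴.

I_x ≈ 4.771 × 10⁷ mm⁴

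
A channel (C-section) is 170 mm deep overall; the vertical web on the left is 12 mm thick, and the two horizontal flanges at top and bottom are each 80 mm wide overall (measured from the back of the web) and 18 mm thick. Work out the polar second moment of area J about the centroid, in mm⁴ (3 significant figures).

Split into non-overlapping primitives; take the origin at the lower-left of the bounding box.
Web: 12 × 170, A = 2 040 mm², y = 85 mm, Ī = 4 913 000 mm⁴.
Top flange (beyond web): 68 × 18, A = 1 224 mm², y = 161 mm, Ī = 33 048 mm⁴.
Bottom flange (beyond web): 68 × 18, A = 1 224 mm², y = 9 mm, Ī = 33 048 mm⁴.
By symmetry the centroid is at mid-height, ȳ = 85 mm.
Transfer each piece to the centroidal x-axis using Ī + A·d² with d = y − 85:
  web: d = 0 mm → contributes +4 913 000 mm⁴
  top flange (beyond web): d = 76 mm → contributes +7 102 872 mm⁴
  bottom flange (beyond web): d = -76 mm → contributes +7 102 872 mm⁴
Total I = 19 118 744 mm⁴.
For the y-axis: x̄ = 27.818 mm.
Repeating about the centroidal y-axis gives I_y = 2 748 140 mm⁴.
Polar second moment: J = I_x + I_y = 21 866 884 mm⁴.

J ≈ 2.19 × 10⁷ mm⁴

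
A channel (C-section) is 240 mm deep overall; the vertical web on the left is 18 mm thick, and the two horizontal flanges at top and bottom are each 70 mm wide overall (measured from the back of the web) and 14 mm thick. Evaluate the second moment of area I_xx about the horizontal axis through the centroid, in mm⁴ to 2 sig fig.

Treat the section as a set of non-overlapping primitives; coordinates are from the bounding-box lower-left.
Web: 18 × 240, A = 4 320 mm², y = 120 mm, Ī = 20 736 000 mm⁴.
Top flange (beyond web): 52 × 14, A = 728 mm², y = 233 mm, Ī = 11 891 mm⁴.
Bottom flange (beyond web): 52 × 14, A = 728 mm², y = 7 mm, Ī = 11 891 mm⁴.
By symmetry the centroid is at mid-height, ȳ = 120 mm.
Transfer each piece to the horizontal axis through the centroid using Ī + A·d² with d = y − 120:
  web: d = 0 mm → contributes +20 736 000 mm⁴
  top flange (beyond web): d = 113 mm → contributes +9 307 723 mm⁴
  bottom flange (beyond web): d = -113 mm → contributes +9 307 723 mm⁴
Total I = 39 351 445 mm⁴.

I_xx ≈ 3.9 × 10⁷ mm⁴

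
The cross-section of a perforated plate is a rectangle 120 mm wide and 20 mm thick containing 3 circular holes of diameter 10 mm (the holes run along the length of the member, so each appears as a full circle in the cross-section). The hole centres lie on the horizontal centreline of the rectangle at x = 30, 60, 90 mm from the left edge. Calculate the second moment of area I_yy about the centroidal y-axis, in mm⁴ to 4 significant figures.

Decompose the section into non-overlapping parts with the origin at the bottom-left of its bounding rectangle.
Plate: 120 × 20, A = 2 400 mm², x = 60 mm, Ī = 2 880 000 mm⁴.
Hole 1 (subtracted): ⌀10, A = 78.5398 mm², x = 30 mm, Ī = 490.874 mm⁴.
Hole 2 (subtracted): ⌀10, A = 78.5398 mm², x = 60 mm, Ī = 490.874 mm⁴.
Hole 3 (subtracted): ⌀10, A = 78.5398 mm², x = 90 mm, Ī = 490.874 mm⁴.
By symmetry the centroid is at mid-width, x̄ = 60 mm.
Transfer each piece to the centroidal y-axis using Ī + A·d² with d = x − 60:
  plate: d = 0 mm → contributes +2 880 000 mm⁴
  hole 1: d = -30 mm → contributes −71176.7 mm⁴
  hole 2: d = 0 mm → contributes −490.874 mm⁴
  hole 3: d = 30 mm → contributes −71176.7 mm⁴
Total I = 2 737 156 mm⁴.

I_yy ≈ 2.737 × 10⁶ mm⁴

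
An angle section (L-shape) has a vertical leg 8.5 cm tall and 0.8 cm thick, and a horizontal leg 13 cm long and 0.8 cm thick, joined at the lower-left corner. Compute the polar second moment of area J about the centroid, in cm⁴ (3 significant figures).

Treat the section as a set of non-overlapping primitives; coordinates are from the bounding-box lower-left.
Vertical leg: 0.8 × 8.5, A = 6.8 cm², y = 4.25 cm, Ī = 40.942 cm⁴.
Horizontal leg (remainder): 12.2 × 0.8, A = 9.76 cm², y = 0.4 cm, Ī = 0.52053 cm⁴.
Centroid: ȳ = ΣA·y / ΣA = 1.9809 cm.
Transfer each piece to the centroidal x-axis using Ī + A·d² with d = y − 1.9809:
  vertical leg: d = 2.2691 cm → contributes +75.953 cm⁴
  horizontal leg (remainder): d = -1.5809 cm → contributes +24.914 cm⁴
Total I = 100.87 cm⁴.
For the y-axis: x̄ = 4.2309 cm.
Repeating about the centroidal y-axis gives I_y = 290.75 cm⁴.
Polar second moment: J = I_x + I_y = 391.61 cm⁴.

J ≈ 392 cm⁴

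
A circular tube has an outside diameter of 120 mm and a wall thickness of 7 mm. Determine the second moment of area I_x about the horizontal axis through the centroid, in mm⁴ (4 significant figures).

I_x ≈ 3.982 × 10⁶ mm⁴

Break the section into simple shapes (no overlaps), measuring from the bottom-left corner of the bounding box.
Outer circle: ⌀120, A = 11309.7 mm², y = 60 mm, Ī = 10 178 760 mm⁴.
Bore (subtracted): ⌀106, A = 8824.73 mm², y = 60 mm, Ī = 6 197 169 mm⁴.
By symmetry the centroid is at mid-height, ȳ = 60 mm.
All pieces are centred on the horizontal axis through the centroid, so I = ΣĪ (holes subtracted) = 3 981 591 mm⁴.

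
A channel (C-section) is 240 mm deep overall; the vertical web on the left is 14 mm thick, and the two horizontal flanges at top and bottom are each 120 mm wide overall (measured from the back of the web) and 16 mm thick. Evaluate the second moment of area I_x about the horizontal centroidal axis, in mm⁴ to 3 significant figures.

I_x ≈ 5.87 × 10⁷ mm⁴

Treat the section as a set of non-overlapping primitives; coordinates are from the bounding-box lower-left.
Web: 14 × 240, A = 3 360 mm², y = 120 mm, Ī = 16 128 000 mm⁴.
Top flange (beyond web): 106 × 16, A = 1 696 mm², y = 232 mm, Ī = 36 181 mm⁴.
Bottom flange (beyond web): 106 × 16, A = 1 696 mm², y = 8 mm, Ī = 36 181 mm⁴.
By symmetry the centroid is at mid-height, ȳ = 120 mm.
Transfer each piece to the horizontal centroidal axis using Ī + A·d² with d = y − 120:
  web: d = 0 mm → contributes +16 128 000 mm⁴
  top flange (beyond web): d = 112 mm → contributes +21 310 805 mm⁴
  bottom flange (beyond web): d = -112 mm → contributes +21 310 805 mm⁴
Total I = 58 749 611 mm⁴.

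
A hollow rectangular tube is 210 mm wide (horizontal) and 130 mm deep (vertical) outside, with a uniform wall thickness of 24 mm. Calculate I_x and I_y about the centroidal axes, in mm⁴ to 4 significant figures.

Decompose the section into non-overlapping parts with the origin at the bottom-left of its bounding rectangle.
Outer rectangle: 210 × 130, A = 27 300 mm², y = 65 mm, Ī = 38 447 500 mm⁴.
Inner void (subtracted): 162 × 82, A = 13 284 mm², y = 65 mm, Ī = 7 443 468 mm⁴.
By symmetry the centroid is at mid-height, ȳ = 65 mm.
All pieces are centred on the centroidal x-axis, so I = ΣĪ (holes subtracted) = 31 004 032 mm⁴.
Repeating about the centroidal y-axis gives I_y = 71 275 392 mm⁴.

I_x ≈ 3.100 × 10⁷ mm⁴, I_y ≈ 7.128 × 10⁷ mm⁴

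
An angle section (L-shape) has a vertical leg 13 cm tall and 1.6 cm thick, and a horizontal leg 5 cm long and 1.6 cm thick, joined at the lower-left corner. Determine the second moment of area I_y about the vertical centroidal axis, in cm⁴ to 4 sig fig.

I_y ≈ 36.63 cm⁴

Break the section into simple shapes (no overlaps), measuring from the bottom-left corner of the bounding box.
Vertical leg: 1.6 × 13, A = 20.8 cm², x = 0.8 cm, Ī = 4.43733 cm⁴.
Horizontal leg (remainder): 3.4 × 1.6, A = 5.44 cm², x = 3.3 cm, Ī = 5.24053 cm⁴.
Centroid: x̄ = ΣA·x / ΣA = 1.31829 cm.
Transfer each piece to the vertical centroidal axis using Ī + A·d² with d = x − 1.31829:
  vertical leg: d = -0.518293 cm → contributes +10.0248 cm⁴
  horizontal leg (remainder): d = 1.98171 cm → contributes +26.6043 cm⁴
Total I = 36.6291 cm⁴.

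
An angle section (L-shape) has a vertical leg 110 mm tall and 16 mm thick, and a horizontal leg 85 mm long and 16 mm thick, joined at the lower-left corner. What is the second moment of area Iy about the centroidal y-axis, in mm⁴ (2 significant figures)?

Split into non-overlapping primitives; take the origin at the lower-left of the bounding box.
Vertical leg: 16 × 110, A = 1 760 mm², x = 8 mm, Ī = 37 547 mm⁴.
Horizontal leg (remainder): 69 × 16, A = 1 104 mm², x = 50.5 mm, Ī = 438 012 mm⁴.
Centroid: x̄ = ΣA·x / ΣA = 24.38 mm.
Transfer each piece to the centroidal y-axis using Ī + A·d² with d = x − 24.38:
  vertical leg: d = -16.38 mm → contributes +509 917 mm⁴
  horizontal leg (remainder): d = 26.12 mm → contributes +1 191 066 mm⁴
Total I = 1 700 983 mm⁴.

Iy ≈ 1.7 × 10⁶ mm⁴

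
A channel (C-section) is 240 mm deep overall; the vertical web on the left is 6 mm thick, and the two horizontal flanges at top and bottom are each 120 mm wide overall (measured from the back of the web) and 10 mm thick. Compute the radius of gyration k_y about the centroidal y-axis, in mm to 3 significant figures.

Treat the section as a set of non-overlapping primitives; coordinates are from the bounding-box lower-left.
Web: 6 × 240, A = 1 440 mm², x = 3 mm, Ī = 4 320 mm⁴.
Top flange (beyond web): 114 × 10, A = 1 140 mm², x = 63 mm, Ī = 1 234 620 mm⁴.
Bottom flange (beyond web): 114 × 10, A = 1 140 mm², x = 63 mm, Ī = 1 234 620 mm⁴.
Centroid: x̄ = ΣA·x / ΣA = 39.774 mm.
Transfer each piece to the centroidal y-axis using Ī + A·d² with d = x − 39.774:
  web: d = -36.774 mm → contributes +1 951 691 mm⁴
  top flange (beyond web): d = 23.226 mm → contributes +1 849 579 mm⁴
  bottom flange (beyond web): d = 23.226 mm → contributes +1 849 579 mm⁴
Total I = 5 650 850 mm⁴.
Radius of gyration: k = √(I/A) = √(5 650 850 / 3 720) = 38.975 mm.

k_y ≈ 39.0 mm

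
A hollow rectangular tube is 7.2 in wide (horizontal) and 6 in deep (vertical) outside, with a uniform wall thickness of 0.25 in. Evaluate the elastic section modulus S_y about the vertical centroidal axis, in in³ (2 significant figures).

Decompose the section into non-overlapping parts with the origin at the bottom-left of its bounding rectangle.
Outer rectangle: 7.2 × 6, A = 43.2 in², x = 3.6 in, Ī = 186.6 in⁴.
Inner void (subtracted): 6.7 × 5.5, A = 36.85 in², x = 3.6 in, Ī = 137.8 in⁴.
By symmetry the centroid is at mid-width, x̄ = 3.6 in.
All pieces are centred on the vertical centroidal axis, so I = ΣĪ (holes subtracted) = 48.77 in⁴.
Extreme fibre distance c = 3.6 in; S = I/c = 13.55 in³.

S_y ≈ 14 in³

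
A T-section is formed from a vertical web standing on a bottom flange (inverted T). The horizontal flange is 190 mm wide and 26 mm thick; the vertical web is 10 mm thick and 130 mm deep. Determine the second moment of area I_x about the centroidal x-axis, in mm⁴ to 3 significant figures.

I_x ≈ 8.37 × 10⁶ mm⁴

Treat the section as a set of non-overlapping primitives; coordinates are from the bounding-box lower-left.
Flange: 190 × 26, A = 4 940 mm², y = 13 mm, Ī = 278 287 mm⁴.
Web: 10 × 130, A = 1 300 mm², y = 91 mm, Ī = 1 830 833 mm⁴.
Centroid: ȳ = ΣA·y / ΣA = 29.25 mm.
Transfer each piece to the centroidal x-axis using Ī + A·d² with d = y − 29.25:
  flange: d = -16.25 mm → contributes +1 582 755 mm⁴
  web: d = 61.75 mm → contributes +6 787 815 mm⁴
Total I = 8 370 570 mm⁴.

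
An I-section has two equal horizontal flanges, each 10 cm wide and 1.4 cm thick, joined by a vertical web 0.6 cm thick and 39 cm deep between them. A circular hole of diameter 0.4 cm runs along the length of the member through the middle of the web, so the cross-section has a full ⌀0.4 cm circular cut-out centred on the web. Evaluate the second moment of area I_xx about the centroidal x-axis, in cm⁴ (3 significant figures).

I_xx ≈ 1.44 × 10⁴ cm⁴

Split into non-overlapping primitives; take the origin at the lower-left of the bounding box.
Bottom flange: 10 × 1.4, A = 14 cm², y = 0.7 cm, Ī = 2.2867 cm⁴.
Web: 0.6 × 39, A = 23.4 cm², y = 20.9 cm, Ī = 2 966 cm⁴.
Top flange: 10 × 1.4, A = 14 cm², y = 41.1 cm, Ī = 2.2867 cm⁴.
Hole (subtracted): ⌀0.4, A = 0.12566 cm², y = 20.9 cm, Ī = 0.0012566 cm⁴.
By symmetry the centroid is at mid-height, ȳ = 20.9 cm.
Transfer each piece to the centroidal x-axis using Ī + A·d² with d = y − 20.9:
  bottom flange: d = -20.2 cm → contributes +5714.8 cm⁴
  web: d = 0 cm → contributes +2 966 cm⁴
  top flange: d = 20.2 cm → contributes +5714.8 cm⁴
  hole: d = 0 cm → contributes −0.0012566 cm⁴
Total I = 14 396 cm⁴.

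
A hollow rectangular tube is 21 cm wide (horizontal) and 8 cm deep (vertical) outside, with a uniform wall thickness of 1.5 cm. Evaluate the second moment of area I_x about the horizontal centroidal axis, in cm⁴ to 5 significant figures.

Break the section into simple shapes (no overlaps), measuring from the bottom-left corner of the bounding box.
Outer rectangle: 21 × 8, A = 168 cm², y = 4 cm, Ī = 896 cm⁴.
Inner void (subtracted): 18 × 5, A = 90 cm², y = 4 cm, Ī = 187.5 cm⁴.
By symmetry the centroid is at mid-height, ȳ = 4 cm.
All pieces are centred on the horizontal centroidal axis, so I = ΣĪ (holes subtracted) = 708.5 cm⁴.

I_x ≈ 708.50 cm⁴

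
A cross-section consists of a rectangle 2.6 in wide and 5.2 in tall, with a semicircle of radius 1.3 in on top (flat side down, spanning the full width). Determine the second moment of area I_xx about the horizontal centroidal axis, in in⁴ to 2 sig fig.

I_xx ≈ 53 in⁴

Split into non-overlapping primitives; take the origin at the lower-left of the bounding box.
Rectangular body: 2.6 × 5.2, A = 13.52 in², y = 2.6 in, Ī = 30.47 in⁴.
Semicircular cap: semicircle r = 1.3, A = 2.655 in², y = 5.752 in, Ī = 0.3135 in⁴.
Centroid: ȳ = ΣA·y / ΣA = 3.117 in.
Transfer each piece to the horizontal centroidal axis using Ī + A·d² with d = y − 3.117:
  rectangular body: d = -0.5173 in → contributes +34.08 in⁴
  semicircular cap: d = 2.634 in → contributes +18.74 in⁴
Total I = 52.82 in⁴.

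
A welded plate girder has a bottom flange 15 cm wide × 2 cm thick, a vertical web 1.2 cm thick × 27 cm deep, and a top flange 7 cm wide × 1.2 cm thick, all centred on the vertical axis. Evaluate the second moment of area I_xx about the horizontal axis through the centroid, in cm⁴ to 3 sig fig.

Break the section into simple shapes (no overlaps), measuring from the bottom-left corner of the bounding box.
Bottom plate: 15 × 2, A = 30 cm², y = 1 cm, Ī = 10 cm⁴.
Web plate: 1.2 × 27, A = 32.4 cm², y = 15.5 cm, Ī = 1968.3 cm⁴.
Top plate: 7 × 1.2, A = 8.4 cm², y = 29.6 cm, Ī = 1.008 cm⁴.
Centroid: ȳ = ΣA·y / ΣA = 11.029 cm.
Transfer each piece to the horizontal axis through the centroid using Ī + A·d² with d = y − 11.029:
  bottom plate: d = -10.029 cm → contributes +3027.3 cm⁴
  web plate: d = 4.4712 cm → contributes +2 616 cm⁴
  top plate: d = 18.571 cm → contributes +2898.1 cm⁴
Total I = 8541.4 cm⁴.

I_xx ≈ 8540 cm⁴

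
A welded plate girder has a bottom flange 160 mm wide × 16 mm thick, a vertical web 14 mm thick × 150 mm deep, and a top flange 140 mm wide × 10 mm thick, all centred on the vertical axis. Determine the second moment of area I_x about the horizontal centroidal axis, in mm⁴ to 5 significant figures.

Treat the section as a set of non-overlapping primitives; coordinates are from the bounding-box lower-left.
Bottom plate: 160 × 16, A = 2 560 mm², y = 8 mm, Ī = 54613.33 mm⁴.
Web plate: 14 × 150, A = 2 100 mm², y = 91 mm, Ī = 3 937 500 mm⁴.
Top plate: 140 × 10, A = 1 400 mm², y = 171 mm, Ī = 11666.67 mm⁴.
Centroid: ȳ = ΣA·y / ΣA = 74.41914 mm.
Transfer each piece to the horizontal centroidal axis using Ī + A·d² with d = y − 74.41914:
  bottom plate: d = -66.41914 mm → contributes +11 348 060 mm⁴
  web plate: d = 16.58086 mm → contributes +4 514 842 mm⁴
  top plate: d = 96.58086 mm → contributes +13 070 674 mm⁴
Total I = 28 933 575 mm⁴.

I_x ≈ 2.8934 × 10⁷ mm⁴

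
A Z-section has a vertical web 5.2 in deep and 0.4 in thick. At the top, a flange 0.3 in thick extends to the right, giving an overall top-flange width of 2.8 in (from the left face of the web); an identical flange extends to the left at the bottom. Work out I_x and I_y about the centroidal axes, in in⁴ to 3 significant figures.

I_x ≈ 13.3 in⁴, I_y ≈ 3.54 in⁴

Treat the section as a set of non-overlapping primitives; coordinates are from the bounding-box lower-left.
Web: 0.4 × 5.2, A = 2.08 in², y = 2.6 in, Ī = 4.6869 in⁴.
Top flange (beyond web): 2.4 × 0.3, A = 0.72 in², y = 5.05 in, Ī = 0.0054 in⁴.
Bottom flange (beyond web): 2.4 × 0.3, A = 0.72 in², y = 0.15 in, Ī = 0.0054 in⁴.
Centroid: ȳ = ΣA·y / ΣA = 2.6 in.
Transfer each piece to the centroidal x-axis using Ī + A·d² with d = y − 2.6:
  web: d = 0 in → contributes +4.6869 in⁴
  top flange (beyond web): d = 2.45 in → contributes +4.3272 in⁴
  bottom flange (beyond web): d = -2.45 in → contributes +4.3272 in⁴
Total I = 13.341 in⁴.
For the y-axis: x̄ = 2.6 in.
Repeating about the centroidal y-axis gives I_y = 3.5413 in⁴.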